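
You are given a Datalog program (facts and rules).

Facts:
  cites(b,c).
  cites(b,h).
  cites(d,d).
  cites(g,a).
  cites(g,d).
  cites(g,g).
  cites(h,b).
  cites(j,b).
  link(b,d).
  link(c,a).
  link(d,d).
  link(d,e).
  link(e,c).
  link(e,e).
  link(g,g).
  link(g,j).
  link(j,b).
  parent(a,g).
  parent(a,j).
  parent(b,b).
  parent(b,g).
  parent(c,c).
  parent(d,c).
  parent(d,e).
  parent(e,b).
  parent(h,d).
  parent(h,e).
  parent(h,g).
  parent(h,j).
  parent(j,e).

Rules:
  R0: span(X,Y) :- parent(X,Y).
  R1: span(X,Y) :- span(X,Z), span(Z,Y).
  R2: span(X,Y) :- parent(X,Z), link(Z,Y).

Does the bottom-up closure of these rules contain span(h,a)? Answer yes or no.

yes

round 1: derive span(a,g) via R0 from parent(a,g)
round 1: derive span(a,j) via R0 from parent(a,j)
round 1: derive span(b,b) via R0 from parent(b,b)
round 1: derive span(b,g) via R0 from parent(b,g)
round 1: derive span(c,c) via R0 from parent(c,c)
round 1: derive span(d,c) via R0 from parent(d,c)
round 1: derive span(d,e) via R0 from parent(d,e)
round 1: derive span(e,b) via R0 from parent(e,b)
round 1: derive span(h,d) via R0 from parent(h,d)
round 1: derive span(h,e) via R0 from parent(h,e)
round 1: derive span(h,g) via R0 from parent(h,g)
round 1: derive span(h,j) via R0 from parent(h,j)
round 1: derive span(j,e) via R0 from parent(j,e)
round 1: derive span(a,b) via R2 from parent(a,j), link(j,b)
round 1: derive span(b,d) via R2 from parent(b,b), link(b,d)
round 1: derive span(b,j) via R2 from parent(b,g), link(g,j)
round 1: derive span(c,a) via R2 from parent(c,c), link(c,a)
round 1: derive span(d,a) via R2 from parent(d,c), link(c,a)
round 1: derive span(e,d) via R2 from parent(e,b), link(b,d)
round 1: derive span(h,b) via R2 from parent(h,j), link(j,b)
round 1: derive span(h,c) via R2 from parent(h,e), link(e,c)
round 1: derive span(j,c) via R2 from parent(j,e), link(e,c)
round 2: derive span(a,c) via R1 from span(a,j), span(j,c)
round 2: derive span(a,d) via R1 from span(a,b), span(b,d)
round 2: derive span(a,e) via R1 from span(a,j), span(j,e)
round 2: derive span(b,a) via R1 from span(b,d), span(d,a)
round 2: derive span(b,c) via R1 from span(b,d), span(d,c)
round 2: derive span(b,e) via R1 from span(b,d), span(d,e)
round 2: derive span(c,b) via R1 from span(c,a), span(a,b)
round 2: derive span(c,g) via R1 from span(c,a), span(a,g)
round 2: derive span(c,j) via R1 from span(c,a), span(a,j)
round 2: derive span(d,b) via R1 from span(d,a), span(a,b)
round 2: derive span(d,d) via R1 from span(d,e), span(e,d)
round 2: derive span(d,g) via R1 from span(d,a), span(a,g)
round 2: derive span(d,j) via R1 from span(d,a), span(a,j)
round 2: derive span(e,a) via R1 from span(e,d), span(d,a)
round 2: derive span(e,c) via R1 from span(e,d), span(d,c)
round 2: derive span(e,e) via R1 from span(e,d), span(d,e)
round 2: derive span(e,g) via R1 from span(e,b), span(b,g)
round 2: derive span(e,j) via R1 from span(e,b), span(b,j)
round 2: derive span(h,a) via R1 from span(h,c), span(c,a)
round 2: derive span(j,a) via R1 from span(j,c), span(c,a)
round 2: derive span(j,b) via R1 from span(j,e), span(e,b)
round 2: derive span(j,d) via R1 from span(j,e), span(e,d)
round 3: derive span(a,a) via R1 from span(a,b), span(b,a)
round 3: derive span(c,d) via R1 from span(c,a), span(a,d)
round 3: derive span(c,e) via R1 from span(c,a), span(a,e)
round 3: derive span(j,g) via R1 from span(j,a), span(a,g)
round 3: derive span(j,j) via R1 from span(j,a), span(a,j)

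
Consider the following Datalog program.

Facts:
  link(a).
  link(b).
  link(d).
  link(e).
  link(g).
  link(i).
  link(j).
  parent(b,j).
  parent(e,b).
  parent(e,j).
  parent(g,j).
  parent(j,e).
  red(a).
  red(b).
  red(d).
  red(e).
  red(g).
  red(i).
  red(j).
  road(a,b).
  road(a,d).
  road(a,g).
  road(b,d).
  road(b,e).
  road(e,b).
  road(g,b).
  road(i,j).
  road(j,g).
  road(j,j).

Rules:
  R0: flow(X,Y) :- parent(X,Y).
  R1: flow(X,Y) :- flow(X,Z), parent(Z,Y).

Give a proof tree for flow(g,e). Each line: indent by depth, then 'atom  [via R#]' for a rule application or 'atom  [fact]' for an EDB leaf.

round 1: derive flow(b,j) via R0 from parent(b,j)
round 1: derive flow(e,b) via R0 from parent(e,b)
round 1: derive flow(e,j) via R0 from parent(e,j)
round 1: derive flow(g,j) via R0 from parent(g,j)
round 1: derive flow(j,e) via R0 from parent(j,e)
round 2: derive flow(b,e) via R1 from flow(b,j), parent(j,e)
round 2: derive flow(e,e) via R1 from flow(e,j), parent(j,e)
round 2: derive flow(g,e) via R1 from flow(g,j), parent(j,e)
round 2: derive flow(j,b) via R1 from flow(j,e), parent(e,b)
round 2: derive flow(j,j) via R1 from flow(j,e), parent(e,j)
round 3: derive flow(b,b) via R1 from flow(b,e), parent(e,b)
round 3: derive flow(g,b) via R1 from flow(g,e), parent(e,b)

flow(g,e)  [via R1]
  flow(g,j)  [via R0]
    parent(g,j)  [fact]
  parent(j,e)  [fact]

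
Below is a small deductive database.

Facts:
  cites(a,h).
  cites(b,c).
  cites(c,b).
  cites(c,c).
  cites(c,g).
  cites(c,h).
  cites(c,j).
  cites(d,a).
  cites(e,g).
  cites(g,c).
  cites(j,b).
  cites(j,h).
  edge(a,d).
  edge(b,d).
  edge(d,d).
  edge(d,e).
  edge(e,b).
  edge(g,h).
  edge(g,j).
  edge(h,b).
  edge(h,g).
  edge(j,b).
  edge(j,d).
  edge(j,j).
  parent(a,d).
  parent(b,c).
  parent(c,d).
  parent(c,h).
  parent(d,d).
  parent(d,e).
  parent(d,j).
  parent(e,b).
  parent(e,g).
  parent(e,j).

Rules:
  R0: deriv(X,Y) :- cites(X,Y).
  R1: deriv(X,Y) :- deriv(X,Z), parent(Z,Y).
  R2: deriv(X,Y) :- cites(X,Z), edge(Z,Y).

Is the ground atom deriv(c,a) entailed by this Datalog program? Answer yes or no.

no

round 1: derive deriv(a,h) via R0 from cites(a,h)
round 1: derive deriv(b,c) via R0 from cites(b,c)
round 1: derive deriv(c,b) via R0 from cites(c,b)
round 1: derive deriv(c,c) via R0 from cites(c,c)
round 1: derive deriv(c,g) via R0 from cites(c,g)
round 1: derive deriv(c,h) via R0 from cites(c,h)
round 1: derive deriv(c,j) via R0 from cites(c,j)
round 1: derive deriv(d,a) via R0 from cites(d,a)
round 1: derive deriv(e,g) via R0 from cites(e,g)
round 1: derive deriv(g,c) via R0 from cites(g,c)
round 1: derive deriv(j,b) via R0 from cites(j,b)
round 1: derive deriv(j,h) via R0 from cites(j,h)
round 1: derive deriv(a,b) via R2 from cites(a,h), edge(h,b)
round 1: derive deriv(a,g) via R2 from cites(a,h), edge(h,g)
round 1: derive deriv(c,d) via R2 from cites(c,b), edge(b,d)
round 1: derive deriv(d,d) via R2 from cites(d,a), edge(a,d)
round 1: derive deriv(e,h) via R2 from cites(e,g), edge(g,h)
round 1: derive deriv(e,j) via R2 from cites(e,g), edge(g,j)
round 1: derive deriv(j,d) via R2 from cites(j,b), edge(b,d)
round 1: derive deriv(j,g) via R2 from cites(j,h), edge(h,g)
round 2: derive deriv(a,c) via R1 from deriv(a,b), parent(b,c)
round 2: derive deriv(b,d) via R1 from deriv(b,c), parent(c,d)
round 2: derive deriv(b,h) via R1 from deriv(b,c), parent(c,h)
round 2: derive deriv(c,e) via R1 from deriv(c,d), parent(d,e)
round 2: derive deriv(d,e) via R1 from deriv(d,d), parent(d,e)
round 2: derive deriv(d,j) via R1 from deriv(d,d), parent(d,j)
round 2: derive deriv(g,d) via R1 from deriv(g,c), parent(c,d)
round 2: derive deriv(g,h) via R1 from deriv(g,c), parent(c,h)
round 2: derive deriv(j,c) via R1 from deriv(j,b), parent(b,c)
round 2: derive deriv(j,e) via R1 from deriv(j,d), parent(d,e)
round 2: derive deriv(j,j) via R1 from deriv(j,d), parent(d,j)
round 3: derive deriv(a,d) via R1 from deriv(a,c), parent(c,d)
round 3: derive deriv(b,e) via R1 from deriv(b,d), parent(d,e)
round 3: derive deriv(b,j) via R1 from deriv(b,d), parent(d,j)
round 3: derive deriv(d,b) via R1 from deriv(d,e), parent(e,b)
round 3: derive deriv(d,g) via R1 from deriv(d,e), parent(e,g)
round 3: derive deriv(g,e) via R1 from deriv(g,d), parent(d,e)
round 3: derive deriv(g,j) via R1 from deriv(g,d), parent(d,j)
round 4: derive deriv(a,e) via R1 from deriv(a,d), parent(d,e)
round 4: derive deriv(a,j) via R1 from deriv(a,d), parent(d,j)
round 4: derive deriv(b,b) via R1 from deriv(b,e), parent(e,b)
round 4: derive deriv(b,g) via R1 from deriv(b,e), parent(e,g)
round 4: derive deriv(d,c) via R1 from deriv(d,b), parent(b,c)
round 4: derive deriv(g,b) via R1 from deriv(g,e), parent(e,b)
round 4: derive deriv(g,g) via R1 from deriv(g,e), parent(e,g)
round 5: derive deriv(d,h) via R1 from deriv(d,c), parent(c,h)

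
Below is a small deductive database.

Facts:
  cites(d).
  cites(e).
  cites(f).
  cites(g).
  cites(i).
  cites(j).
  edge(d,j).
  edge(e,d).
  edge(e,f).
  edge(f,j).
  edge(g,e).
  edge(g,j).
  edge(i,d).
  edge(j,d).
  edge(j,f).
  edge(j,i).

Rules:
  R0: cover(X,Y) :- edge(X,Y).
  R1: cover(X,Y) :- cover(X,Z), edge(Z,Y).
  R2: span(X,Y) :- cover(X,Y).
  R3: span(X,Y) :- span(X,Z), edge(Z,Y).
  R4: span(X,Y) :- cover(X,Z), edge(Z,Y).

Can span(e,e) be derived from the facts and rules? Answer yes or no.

round 1: derive cover(d,j) via R0 from edge(d,j)
round 1: derive cover(e,d) via R0 from edge(e,d)
round 1: derive cover(e,f) via R0 from edge(e,f)
round 1: derive cover(f,j) via R0 from edge(f,j)
round 1: derive cover(g,e) via R0 from edge(g,e)
round 1: derive cover(g,j) via R0 from edge(g,j)
round 1: derive cover(i,d) via R0 from edge(i,d)
round 1: derive cover(j,d) via R0 from edge(j,d)
round 1: derive cover(j,f) via R0 from edge(j,f)
round 1: derive cover(j,i) via R0 from edge(j,i)
round 2: derive cover(d,d) via R1 from cover(d,j), edge(j,d)
round 2: derive cover(d,f) via R1 from cover(d,j), edge(j,f)
round 2: derive cover(d,i) via R1 from cover(d,j), edge(j,i)
round 2: derive cover(e,j) via R1 from cover(e,d), edge(d,j)
round 2: derive cover(f,d) via R1 from cover(f,j), edge(j,d)
round 2: derive cover(f,f) via R1 from cover(f,j), edge(j,f)
round 2: derive cover(f,i) via R1 from cover(f,j), edge(j,i)
round 2: derive cover(g,d) via R1 from cover(g,e), edge(e,d)
round 2: derive cover(g,f) via R1 from cover(g,e), edge(e,f)
round 2: derive cover(g,i) via R1 from cover(g,j), edge(j,i)
round 2: derive cover(i,j) via R1 from cover(i,d), edge(d,j)
round 2: derive cover(j,j) via R1 from cover(j,d), edge(d,j)
round 2: derive span(d,j) via R2 from cover(d,j)
round 2: derive span(e,d) via R2 from cover(e,d)
round 2: derive span(e,f) via R2 from cover(e,f)
round 2: derive span(f,j) via R2 from cover(f,j)
round 2: derive span(g,e) via R2 from cover(g,e)
round 2: derive span(g,j) via R2 from cover(g,j)
round 2: derive span(i,d) via R2 from cover(i,d)
round 2: derive span(j,d) via R2 from cover(j,d)
round 2: derive span(j,f) via R2 from cover(j,f)
round 2: derive span(j,i) via R2 from cover(j,i)
round 2: derive span(d,d) via R4 from cover(d,j), edge(j,d)
round 2: derive span(d,f) via R4 from cover(d,j), edge(j,f)
round 2: derive span(d,i) via R4 from cover(d,j), edge(j,i)
round 2: derive span(e,j) via R4 from cover(e,d), edge(d,j)
round 2: derive span(f,d) via R4 from cover(f,j), edge(j,d)
round 2: derive span(f,f) via R4 from cover(f,j), edge(j,f)
round 2: derive span(f,i) via R4 from cover(f,j), edge(j,i)
round 2: derive span(g,d) via R4 from cover(g,e), edge(e,d)
round 2: derive span(g,f) via R4 from cover(g,e), edge(e,f)
round 2: derive span(g,i) via R4 from cover(g,j), edge(j,i)
round 2: derive span(i,j) via R4 from cover(i,d), edge(d,j)
round 2: derive span(j,j) via R4 from cover(j,d), edge(d,j)
round 3: derive cover(e,i) via R1 from cover(e,j), edge(j,i)
round 3: derive cover(i,f) via R1 from cover(i,j), edge(j,f)
round 3: derive cover(i,i) via R1 from cover(i,j), edge(j,i)
round 3: derive span(e,i) via R3 from span(e,j), edge(j,i)
round 3: derive span(i,f) via R3 from span(i,j), edge(j,f)
round 3: derive span(i,i) via R3 from span(i,j), edge(j,i)

no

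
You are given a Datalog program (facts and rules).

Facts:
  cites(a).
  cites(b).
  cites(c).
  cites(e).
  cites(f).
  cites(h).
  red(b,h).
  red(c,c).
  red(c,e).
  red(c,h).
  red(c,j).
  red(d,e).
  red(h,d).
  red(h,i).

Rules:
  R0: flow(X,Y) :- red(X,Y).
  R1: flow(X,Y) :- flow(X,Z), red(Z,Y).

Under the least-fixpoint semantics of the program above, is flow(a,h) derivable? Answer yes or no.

no

round 1: derive flow(b,h) via R0 from red(b,h)
round 1: derive flow(c,c) via R0 from red(c,c)
round 1: derive flow(c,e) via R0 from red(c,e)
round 1: derive flow(c,h) via R0 from red(c,h)
round 1: derive flow(c,j) via R0 from red(c,j)
round 1: derive flow(d,e) via R0 from red(d,e)
round 1: derive flow(h,d) via R0 from red(h,d)
round 1: derive flow(h,i) via R0 from red(h,i)
round 2: derive flow(b,d) via R1 from flow(b,h), red(h,d)
round 2: derive flow(b,i) via R1 from flow(b,h), red(h,i)
round 2: derive flow(c,d) via R1 from flow(c,h), red(h,d)
round 2: derive flow(c,i) via R1 from flow(c,h), red(h,i)
round 2: derive flow(h,e) via R1 from flow(h,d), red(d,e)
round 3: derive flow(b,e) via R1 from flow(b,d), red(d,e)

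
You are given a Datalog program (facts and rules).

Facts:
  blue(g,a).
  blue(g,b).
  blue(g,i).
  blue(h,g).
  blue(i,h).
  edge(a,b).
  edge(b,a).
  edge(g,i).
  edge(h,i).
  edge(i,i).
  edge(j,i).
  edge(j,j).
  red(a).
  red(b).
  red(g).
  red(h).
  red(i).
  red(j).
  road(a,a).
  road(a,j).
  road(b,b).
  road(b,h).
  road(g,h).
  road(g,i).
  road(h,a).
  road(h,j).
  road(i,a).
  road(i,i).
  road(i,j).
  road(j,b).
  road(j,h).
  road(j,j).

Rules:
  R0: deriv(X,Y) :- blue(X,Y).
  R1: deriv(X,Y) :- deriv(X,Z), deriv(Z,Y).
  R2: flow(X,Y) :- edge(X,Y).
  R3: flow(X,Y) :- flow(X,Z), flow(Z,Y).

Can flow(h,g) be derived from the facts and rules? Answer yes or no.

round 1: derive flow(a,b) via R2 from edge(a,b)
round 1: derive flow(b,a) via R2 from edge(b,a)
round 1: derive flow(g,i) via R2 from edge(g,i)
round 1: derive flow(h,i) via R2 from edge(h,i)
round 1: derive flow(i,i) via R2 from edge(i,i)
round 1: derive flow(j,i) via R2 from edge(j,i)
round 1: derive flow(j,j) via R2 from edge(j,j)
round 2: derive flow(a,a) via R3 from flow(a,b), flow(b,a)
round 2: derive flow(b,b) via R3 from flow(b,a), flow(a,b)

no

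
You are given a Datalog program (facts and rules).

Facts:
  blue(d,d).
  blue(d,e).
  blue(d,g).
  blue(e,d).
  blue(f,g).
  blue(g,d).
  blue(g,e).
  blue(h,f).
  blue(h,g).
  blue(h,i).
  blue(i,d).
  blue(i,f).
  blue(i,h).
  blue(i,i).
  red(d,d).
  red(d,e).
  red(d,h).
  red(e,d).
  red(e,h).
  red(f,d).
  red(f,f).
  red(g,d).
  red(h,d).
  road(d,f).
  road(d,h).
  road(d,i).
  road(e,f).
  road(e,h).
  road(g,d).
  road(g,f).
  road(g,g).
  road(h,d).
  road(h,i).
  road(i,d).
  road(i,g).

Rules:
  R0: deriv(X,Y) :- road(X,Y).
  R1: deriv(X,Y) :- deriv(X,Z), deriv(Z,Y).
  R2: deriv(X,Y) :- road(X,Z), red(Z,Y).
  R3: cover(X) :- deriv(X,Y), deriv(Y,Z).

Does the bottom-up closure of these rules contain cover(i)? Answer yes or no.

yes

round 1: derive deriv(d,f) via R0 from road(d,f)
round 1: derive deriv(d,h) via R0 from road(d,h)
round 1: derive deriv(d,i) via R0 from road(d,i)
round 1: derive deriv(e,f) via R0 from road(e,f)
round 1: derive deriv(e,h) via R0 from road(e,h)
round 1: derive deriv(g,d) via R0 from road(g,d)
round 1: derive deriv(g,f) via R0 from road(g,f)
round 1: derive deriv(g,g) via R0 from road(g,g)
round 1: derive deriv(h,d) via R0 from road(h,d)
round 1: derive deriv(h,i) via R0 from road(h,i)
round 1: derive deriv(i,d) via R0 from road(i,d)
round 1: derive deriv(i,g) via R0 from road(i,g)
round 1: derive deriv(d,d) via R2 from road(d,f), red(f,d)
round 1: derive deriv(e,d) via R2 from road(e,f), red(f,d)
round 1: derive deriv(g,e) via R2 from road(g,d), red(d,e)
round 1: derive deriv(g,h) via R2 from road(g,d), red(d,h)
round 1: derive deriv(h,e) via R2 from road(h,d), red(d,e)
round 1: derive deriv(h,h) via R2 from road(h,d), red(d,h)
round 1: derive deriv(i,e) via R2 from road(i,d), red(d,e)
round 1: derive deriv(i,h) via R2 from road(i,d), red(d,h)
round 2: derive deriv(d,e) via R1 from deriv(d,h), deriv(h,e)
round 2: derive deriv(d,g) via R1 from deriv(d,i), deriv(i,g)
round 2: derive deriv(e,e) via R1 from deriv(e,h), deriv(h,e)
round 2: derive deriv(e,i) via R1 from deriv(e,d), deriv(d,i)
round 2: derive deriv(g,i) via R1 from deriv(g,d), deriv(d,i)
round 2: derive deriv(h,f) via R1 from deriv(h,d), deriv(d,f)
round 2: derive deriv(h,g) via R1 from deriv(h,i), deriv(i,g)
round 2: derive deriv(i,f) via R1 from deriv(i,d), deriv(d,f)
round 2: derive deriv(i,i) via R1 from deriv(i,d), deriv(d,i)
round 2: derive cover(d) via R3 from deriv(d,d), deriv(d,d)
round 2: derive cover(e) via R3 from deriv(e,d), deriv(d,d)
round 2: derive cover(g) via R3 from deriv(g,d), deriv(d,d)
round 2: derive cover(h) via R3 from deriv(h,d), deriv(d,d)
round 2: derive cover(i) via R3 from deriv(i,d), deriv(d,d)
round 3: derive deriv(e,g) via R1 from deriv(e,d), deriv(d,g)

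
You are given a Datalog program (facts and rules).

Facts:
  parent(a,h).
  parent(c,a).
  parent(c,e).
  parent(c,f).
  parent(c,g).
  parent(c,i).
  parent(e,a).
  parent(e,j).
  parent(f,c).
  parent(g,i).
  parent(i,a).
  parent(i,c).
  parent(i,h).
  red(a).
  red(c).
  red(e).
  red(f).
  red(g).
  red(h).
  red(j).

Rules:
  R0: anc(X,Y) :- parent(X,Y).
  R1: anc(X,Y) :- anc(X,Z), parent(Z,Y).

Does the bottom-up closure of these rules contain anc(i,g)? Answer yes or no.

yes

round 1: derive anc(a,h) via R0 from parent(a,h)
round 1: derive anc(c,a) via R0 from parent(c,a)
round 1: derive anc(c,e) via R0 from parent(c,e)
round 1: derive anc(c,f) via R0 from parent(c,f)
round 1: derive anc(c,g) via R0 from parent(c,g)
round 1: derive anc(c,i) via R0 from parent(c,i)
round 1: derive anc(e,a) via R0 from parent(e,a)
round 1: derive anc(e,j) via R0 from parent(e,j)
round 1: derive anc(f,c) via R0 from parent(f,c)
round 1: derive anc(g,i) via R0 from parent(g,i)
round 1: derive anc(i,a) via R0 from parent(i,a)
round 1: derive anc(i,c) via R0 from parent(i,c)
round 1: derive anc(i,h) via R0 from parent(i,h)
round 2: derive anc(c,c) via R1 from anc(c,f), parent(f,c)
round 2: derive anc(c,h) via R1 from anc(c,a), parent(a,h)
round 2: derive anc(c,j) via R1 from anc(c,e), parent(e,j)
round 2: derive anc(e,h) via R1 from anc(e,a), parent(a,h)
round 2: derive anc(f,a) via R1 from anc(f,c), parent(c,a)
round 2: derive anc(f,e) via R1 from anc(f,c), parent(c,e)
round 2: derive anc(f,f) via R1 from anc(f,c), parent(c,f)
round 2: derive anc(f,g) via R1 from anc(f,c), parent(c,g)
round 2: derive anc(f,i) via R1 from anc(f,c), parent(c,i)
round 2: derive anc(g,a) via R1 from anc(g,i), parent(i,a)
round 2: derive anc(g,c) via R1 from anc(g,i), parent(i,c)
round 2: derive anc(g,h) via R1 from anc(g,i), parent(i,h)
round 2: derive anc(i,e) via R1 from anc(i,c), parent(c,e)
round 2: derive anc(i,f) via R1 from anc(i,c), parent(c,f)
round 2: derive anc(i,g) via R1 from anc(i,c), parent(c,g)
round 2: derive anc(i,i) via R1 from anc(i,c), parent(c,i)
round 3: derive anc(f,h) via R1 from anc(f,a), parent(a,h)
round 3: derive anc(f,j) via R1 from anc(f,e), parent(e,j)
round 3: derive anc(g,e) via R1 from anc(g,c), parent(c,e)
round 3: derive anc(g,f) via R1 from anc(g,c), parent(c,f)
round 3: derive anc(g,g) via R1 from anc(g,c), parent(c,g)
round 3: derive anc(i,j) via R1 from anc(i,e), parent(e,j)
round 4: derive anc(g,j) via R1 from anc(g,e), parent(e,j)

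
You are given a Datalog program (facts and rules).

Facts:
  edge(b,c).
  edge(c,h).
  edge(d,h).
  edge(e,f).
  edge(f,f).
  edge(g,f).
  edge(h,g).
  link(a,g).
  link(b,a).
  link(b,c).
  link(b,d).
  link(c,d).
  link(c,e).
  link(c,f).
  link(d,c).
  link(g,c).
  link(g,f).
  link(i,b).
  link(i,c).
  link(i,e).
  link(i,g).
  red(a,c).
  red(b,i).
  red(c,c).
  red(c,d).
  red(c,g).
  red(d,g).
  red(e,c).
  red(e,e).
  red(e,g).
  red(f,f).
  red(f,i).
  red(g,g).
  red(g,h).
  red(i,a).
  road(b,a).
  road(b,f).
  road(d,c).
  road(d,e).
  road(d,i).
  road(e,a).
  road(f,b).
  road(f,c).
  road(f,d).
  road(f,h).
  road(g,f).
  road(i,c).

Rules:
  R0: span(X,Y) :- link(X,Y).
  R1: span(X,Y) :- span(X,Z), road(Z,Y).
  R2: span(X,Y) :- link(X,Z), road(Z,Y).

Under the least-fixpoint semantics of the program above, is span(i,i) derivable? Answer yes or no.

round 1: derive span(a,g) via R0 from link(a,g)
round 1: derive span(b,a) via R0 from link(b,a)
round 1: derive span(b,c) via R0 from link(b,c)
round 1: derive span(b,d) via R0 from link(b,d)
round 1: derive span(c,d) via R0 from link(c,d)
round 1: derive span(c,e) via R0 from link(c,e)
round 1: derive span(c,f) via R0 from link(c,f)
round 1: derive span(d,c) via R0 from link(d,c)
round 1: derive span(g,c) via R0 from link(g,c)
round 1: derive span(g,f) via R0 from link(g,f)
round 1: derive span(i,b) via R0 from link(i,b)
round 1: derive span(i,c) via R0 from link(i,c)
round 1: derive span(i,e) via R0 from link(i,e)
round 1: derive span(i,g) via R0 from link(i,g)
round 1: derive span(a,f) via R2 from link(a,g), road(g,f)
round 1: derive span(b,e) via R2 from link(b,d), road(d,e)
round 1: derive span(b,i) via R2 from link(b,d), road(d,i)
round 1: derive span(c,a) via R2 from link(c,e), road(e,a)
round 1: derive span(c,b) via R2 from link(c,f), road(f,b)
round 1: derive span(c,c) via R2 from link(c,d), road(d,c)
round 1: derive span(c,h) via R2 from link(c,f), road(f,h)
round 1: derive span(c,i) via R2 from link(c,d), road(d,i)
round 1: derive span(g,b) via R2 from link(g,f), road(f,b)
round 1: derive span(g,d) via R2 from link(g,f), road(f,d)
round 1: derive span(g,h) via R2 from link(g,f), road(f,h)
round 1: derive span(i,a) via R2 from link(i,b), road(b,a)
round 1: derive span(i,f) via R2 from link(i,b), road(b,f)
round 2: derive span(a,b) via R1 from span(a,f), road(f,b)
round 2: derive span(a,c) via R1 from span(a,f), road(f,c)
round 2: derive span(a,d) via R1 from span(a,f), road(f,d)
round 2: derive span(a,h) via R1 from span(a,f), road(f,h)
round 2: derive span(g,a) via R1 from span(g,b), road(b,a)
round 2: derive span(g,e) via R1 from span(g,d), road(d,e)
round 2: derive span(g,i) via R1 from span(g,d), road(d,i)
round 2: derive span(i,d) via R1 from span(i,f), road(f,d)
round 2: derive span(i,h) via R1 from span(i,f), road(f,h)
round 3: derive span(a,a) via R1 from span(a,b), road(b,a)
round 3: derive span(a,e) via R1 from span(a,d), road(d,e)
round 3: derive span(a,i) via R1 from span(a,d), road(d,i)
round 3: derive span(i,i) via R1 from span(i,d), road(d,i)

yes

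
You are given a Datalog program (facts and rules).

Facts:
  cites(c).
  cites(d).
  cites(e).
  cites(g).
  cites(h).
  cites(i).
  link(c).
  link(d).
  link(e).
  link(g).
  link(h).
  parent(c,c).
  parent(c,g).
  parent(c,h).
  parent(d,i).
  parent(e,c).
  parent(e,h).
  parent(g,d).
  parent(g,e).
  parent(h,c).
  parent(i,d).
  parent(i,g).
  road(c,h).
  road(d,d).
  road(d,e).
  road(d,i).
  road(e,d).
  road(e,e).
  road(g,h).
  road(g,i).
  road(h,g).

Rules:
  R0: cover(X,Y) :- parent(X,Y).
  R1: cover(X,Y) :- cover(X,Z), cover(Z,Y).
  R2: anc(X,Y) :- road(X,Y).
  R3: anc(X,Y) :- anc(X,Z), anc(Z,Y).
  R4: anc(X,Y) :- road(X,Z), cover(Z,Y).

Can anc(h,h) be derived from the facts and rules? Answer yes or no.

yes

round 1: derive cover(c,c) via R0 from parent(c,c)
round 1: derive cover(c,g) via R0 from parent(c,g)
round 1: derive cover(c,h) via R0 from parent(c,h)
round 1: derive cover(d,i) via R0 from parent(d,i)
round 1: derive cover(e,c) via R0 from parent(e,c)
round 1: derive cover(e,h) via R0 from parent(e,h)
round 1: derive cover(g,d) via R0 from parent(g,d)
round 1: derive cover(g,e) via R0 from parent(g,e)
round 1: derive cover(h,c) via R0 from parent(h,c)
round 1: derive cover(i,d) via R0 from parent(i,d)
round 1: derive cover(i,g) via R0 from parent(i,g)
round 1: derive anc(c,h) via R2 from road(c,h)
round 1: derive anc(d,d) via R2 from road(d,d)
round 1: derive anc(d,e) via R2 from road(d,e)
round 1: derive anc(d,i) via R2 from road(d,i)
round 1: derive anc(e,d) via R2 from road(e,d)
round 1: derive anc(e,e) via R2 from road(e,e)
round 1: derive anc(g,h) via R2 from road(g,h)
round 1: derive anc(g,i) via R2 from road(g,i)
round 1: derive anc(h,g) via R2 from road(h,g)
round 2: derive cover(c,d) via R1 from cover(c,g), cover(g,d)
round 2: derive cover(c,e) via R1 from cover(c,g), cover(g,e)
round 2: derive cover(d,d) via R1 from cover(d,i), cover(i,d)
round 2: derive cover(d,g) via R1 from cover(d,i), cover(i,g)
round 2: derive cover(e,g) via R1 from cover(e,c), cover(c,g)
round 2: derive cover(g,c) via R1 from cover(g,e), cover(e,c)
round 2: derive cover(g,h) via R1 from cover(g,e), cover(e,h)
round 2: derive cover(g,i) via R1 from cover(g,d), cover(d,i)
round 2: derive cover(h,g) via R1 from cover(h,c), cover(c,g)
round 2: derive cover(h,h) via R1 from cover(h,c), cover(c,h)
round 2: derive cover(i,e) via R1 from cover(i,g), cover(g,e)
round 2: derive cover(i,i) via R1 from cover(i,d), cover(d,i)
round 2: derive anc(c,g) via R3 from anc(c,h), anc(h,g)
round 2: derive anc(e,i) via R3 from anc(e,d), anc(d,i)
round 2: derive anc(g,g) via R3 from anc(g,h), anc(h,g)
round 2: derive anc(h,h) via R3 from anc(h,g), anc(g,h)
round 2: derive anc(h,i) via R3 from anc(h,g), anc(g,i)
round 2: derive anc(c,c) via R4 from road(c,h), cover(h,c)
round 2: derive anc(d,c) via R4 from road(d,e), cover(e,c)
round 2: derive anc(d,g) via R4 from road(d,i), cover(i,g)
round 2: derive anc(d,h) via R4 from road(d,e), cover(e,h)
round 2: derive anc(e,c) via R4 from road(e,e), cover(e,c)
round 2: derive anc(e,h) via R4 from road(e,e), cover(e,h)
round 2: derive anc(g,c) via R4 from road(g,h), cover(h,c)
round 2: derive anc(g,d) via R4 from road(g,i), cover(i,d)
round 2: derive anc(h,d) via R4 from road(h,g), cover(g,d)
round 2: derive anc(h,e) via R4 from road(h,g), cover(g,e)
round 3: derive cover(c,i) via R1 from cover(c,d), cover(d,i)
round 3: derive cover(d,c) via R1 from cover(d,g), cover(g,c)
round 3: derive cover(d,e) via R1 from cover(d,g), cover(g,e)
round 3: derive cover(d,h) via R1 from cover(d,g), cover(g,h)
round 3: derive cover(e,d) via R1 from cover(e,c), cover(c,d)
round 3: derive cover(e,e) via R1 from cover(e,c), cover(c,e)
round 3: derive cover(e,i) via R1 from cover(e,g), cover(g,i)
round 3: derive cover(g,g) via R1 from cover(g,c), cover(c,g)
round 3: derive cover(h,d) via R1 from cover(h,c), cover(c,d)
round 3: derive cover(h,e) via R1 from cover(h,c), cover(c,e)
round 3: derive cover(h,i) via R1 from cover(h,g), cover(g,i)
round 3: derive cover(i,c) via R1 from cover(i,e), cover(e,c)
round 3: derive cover(i,h) via R1 from cover(i,e), cover(e,h)
round 3: derive anc(c,d) via R3 from anc(c,g), anc(g,d)
round 3: derive anc(c,e) via R3 from anc(c,h), anc(h,e)
round 3: derive anc(c,i) via R3 from anc(c,g), anc(g,i)
round 3: derive anc(e,g) via R3 from anc(e,c), anc(c,g)
round 3: derive anc(g,e) via R3 from anc(g,d), anc(d,e)
round 3: derive anc(h,c) via R3 from anc(h,d), anc(d,c)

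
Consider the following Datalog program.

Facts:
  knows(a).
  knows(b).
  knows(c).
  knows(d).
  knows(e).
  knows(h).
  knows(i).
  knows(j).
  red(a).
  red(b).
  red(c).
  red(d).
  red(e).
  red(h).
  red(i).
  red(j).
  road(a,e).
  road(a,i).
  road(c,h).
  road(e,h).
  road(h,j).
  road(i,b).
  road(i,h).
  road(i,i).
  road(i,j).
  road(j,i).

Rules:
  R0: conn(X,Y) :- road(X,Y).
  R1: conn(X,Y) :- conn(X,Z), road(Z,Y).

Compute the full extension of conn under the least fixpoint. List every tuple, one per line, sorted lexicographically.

conn(a,b)
conn(a,e)
conn(a,h)
conn(a,i)
conn(a,j)
conn(c,b)
conn(c,h)
conn(c,i)
conn(c,j)
conn(e,b)
conn(e,h)
conn(e,i)
conn(e,j)
conn(h,b)
conn(h,h)
conn(h,i)
conn(h,j)
conn(i,b)
conn(i,h)
conn(i,i)
conn(i,j)
conn(j,b)
conn(j,h)
conn(j,i)
conn(j,j)

round 1: derive conn(a,e) via R0 from road(a,e)
round 1: derive conn(a,i) via R0 from road(a,i)
round 1: derive conn(c,h) via R0 from road(c,h)
round 1: derive conn(e,h) via R0 from road(e,h)
round 1: derive conn(h,j) via R0 from road(h,j)
round 1: derive conn(i,b) via R0 from road(i,b)
round 1: derive conn(i,h) via R0 from road(i,h)
round 1: derive conn(i,i) via R0 from road(i,i)
round 1: derive conn(i,j) via R0 from road(i,j)
round 1: derive conn(j,i) via R0 from road(j,i)
round 2: derive conn(a,b) via R1 from conn(a,i), road(i,b)
round 2: derive conn(a,h) via R1 from conn(a,e), road(e,h)
round 2: derive conn(a,j) via R1 from conn(a,i), road(i,j)
round 2: derive conn(c,j) via R1 from conn(c,h), road(h,j)
round 2: derive conn(e,j) via R1 from conn(e,h), road(h,j)
round 2: derive conn(h,i) via R1 from conn(h,j), road(j,i)
round 2: derive conn(j,b) via R1 from conn(j,i), road(i,b)
round 2: derive conn(j,h) via R1 from conn(j,i), road(i,h)
round 2: derive conn(j,j) via R1 from conn(j,i), road(i,j)
round 3: derive conn(c,i) via R1 from conn(c,j), road(j,i)
round 3: derive conn(e,i) via R1 from conn(e,j), road(j,i)
round 3: derive conn(h,b) via R1 from conn(h,i), road(i,b)
round 3: derive conn(h,h) via R1 from conn(h,i), road(i,h)
round 4: derive conn(c,b) via R1 from conn(c,i), road(i,b)
round 4: derive conn(e,b) via R1 from conn(e,i), road(i,b)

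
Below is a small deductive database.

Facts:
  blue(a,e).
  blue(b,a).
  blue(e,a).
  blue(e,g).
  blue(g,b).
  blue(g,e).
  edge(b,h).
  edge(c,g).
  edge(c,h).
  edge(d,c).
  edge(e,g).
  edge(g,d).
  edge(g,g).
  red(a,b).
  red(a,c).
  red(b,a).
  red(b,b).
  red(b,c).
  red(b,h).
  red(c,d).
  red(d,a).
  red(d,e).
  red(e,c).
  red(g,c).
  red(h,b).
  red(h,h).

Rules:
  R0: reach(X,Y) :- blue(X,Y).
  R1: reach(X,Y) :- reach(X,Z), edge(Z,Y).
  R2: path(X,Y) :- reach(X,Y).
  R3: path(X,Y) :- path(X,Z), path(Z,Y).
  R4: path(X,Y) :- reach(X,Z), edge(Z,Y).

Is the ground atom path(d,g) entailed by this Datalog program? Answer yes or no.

round 1: derive reach(a,e) via R0 from blue(a,e)
round 1: derive reach(b,a) via R0 from blue(b,a)
round 1: derive reach(e,a) via R0 from blue(e,a)
round 1: derive reach(e,g) via R0 from blue(e,g)
round 1: derive reach(g,b) via R0 from blue(g,b)
round 1: derive reach(g,e) via R0 from blue(g,e)
round 2: derive reach(a,g) via R1 from reach(a,e), edge(e,g)
round 2: derive reach(e,d) via R1 from reach(e,g), edge(g,d)
round 2: derive reach(g,g) via R1 from reach(g,e), edge(e,g)
round 2: derive reach(g,h) via R1 from reach(g,b), edge(b,h)
round 2: derive path(a,e) via R2 from reach(a,e)
round 2: derive path(b,a) via R2 from reach(b,a)
round 2: derive path(e,a) via R2 from reach(e,a)
round 2: derive path(e,g) via R2 from reach(e,g)
round 2: derive path(g,b) via R2 from reach(g,b)
round 2: derive path(g,e) via R2 from reach(g,e)
round 2: derive path(a,g) via R4 from reach(a,e), edge(e,g)
round 2: derive path(e,d) via R4 from reach(e,g), edge(g,d)
round 2: derive path(g,g) via R4 from reach(g,e), edge(e,g)
round 2: derive path(g,h) via R4 from reach(g,b), edge(b,h)
round 3: derive reach(a,d) via R1 from reach(a,g), edge(g,d)
round 3: derive reach(e,c) via R1 from reach(e,d), edge(d,c)
round 3: derive reach(g,d) via R1 from reach(g,g), edge(g,d)
round 3: derive path(a,a) via R3 from path(a,e), path(e,a)
round 3: derive path(a,b) via R3 from path(a,g), path(g,b)
round 3: derive path(a,d) via R3 from path(a,e), path(e,d)
round 3: derive path(a,h) via R3 from path(a,g), path(g,h)
round 3: derive path(b,e) via R3 from path(b,a), path(a,e)
round 3: derive path(b,g) via R3 from path(b,a), path(a,g)
round 3: derive path(e,b) via R3 from path(e,g), path(g,b)
round 3: derive path(e,e) via R3 from path(e,a), path(a,e)
round 3: derive path(e,h) via R3 from path(e,g), path(g,h)
round 3: derive path(g,a) via R3 from path(g,b), path(b,a)
round 3: derive path(g,d) via R3 from path(g,e), path(e,d)
round 3: derive path(e,c) via R4 from reach(e,d), edge(d,c)
round 4: derive reach(a,c) via R1 from reach(a,d), edge(d,c)
round 4: derive reach(e,h) via R1 from reach(e,c), edge(c,h)
round 4: derive reach(g,c) via R1 from reach(g,d), edge(d,c)
round 4: derive path(a,c) via R3 from path(a,e), path(e,c)
round 4: derive path(b,b) via R3 from path(b,a), path(a,b)
round 4: derive path(b,c) via R3 from path(b,e), path(e,c)
round 4: derive path(b,d) via R3 from path(b,a), path(a,d)
round 4: derive path(b,h) via R3 from path(b,a), path(a,h)
round 4: derive path(g,c) via R3 from path(g,e), path(e,c)
round 5: derive reach(a,h) via R1 from reach(a,c), edge(c,h)

no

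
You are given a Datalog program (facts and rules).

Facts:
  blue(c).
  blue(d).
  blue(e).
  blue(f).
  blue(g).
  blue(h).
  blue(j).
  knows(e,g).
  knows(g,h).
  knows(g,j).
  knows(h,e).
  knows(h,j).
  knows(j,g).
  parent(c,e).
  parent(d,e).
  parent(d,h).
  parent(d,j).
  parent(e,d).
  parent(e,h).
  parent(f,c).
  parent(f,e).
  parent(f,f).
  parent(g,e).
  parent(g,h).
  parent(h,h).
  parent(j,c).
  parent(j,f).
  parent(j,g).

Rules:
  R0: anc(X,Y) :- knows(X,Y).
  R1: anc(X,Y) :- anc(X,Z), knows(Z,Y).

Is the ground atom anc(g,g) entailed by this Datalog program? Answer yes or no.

yes

round 1: derive anc(e,g) via R0 from knows(e,g)
round 1: derive anc(g,h) via R0 from knows(g,h)
round 1: derive anc(g,j) via R0 from knows(g,j)
round 1: derive anc(h,e) via R0 from knows(h,e)
round 1: derive anc(h,j) via R0 from knows(h,j)
round 1: derive anc(j,g) via R0 from knows(j,g)
round 2: derive anc(e,h) via R1 from anc(e,g), knows(g,h)
round 2: derive anc(e,j) via R1 from anc(e,g), knows(g,j)
round 2: derive anc(g,e) via R1 from anc(g,h), knows(h,e)
round 2: derive anc(g,g) via R1 from anc(g,j), knows(j,g)
round 2: derive anc(h,g) via R1 from anc(h,e), knows(e,g)
round 2: derive anc(j,h) via R1 from anc(j,g), knows(g,h)
round 2: derive anc(j,j) via R1 from anc(j,g), knows(g,j)
round 3: derive anc(e,e) via R1 from anc(e,h), knows(h,e)
round 3: derive anc(h,h) via R1 from anc(h,g), knows(g,h)
round 3: derive anc(j,e) via R1 from anc(j,h), knows(h,e)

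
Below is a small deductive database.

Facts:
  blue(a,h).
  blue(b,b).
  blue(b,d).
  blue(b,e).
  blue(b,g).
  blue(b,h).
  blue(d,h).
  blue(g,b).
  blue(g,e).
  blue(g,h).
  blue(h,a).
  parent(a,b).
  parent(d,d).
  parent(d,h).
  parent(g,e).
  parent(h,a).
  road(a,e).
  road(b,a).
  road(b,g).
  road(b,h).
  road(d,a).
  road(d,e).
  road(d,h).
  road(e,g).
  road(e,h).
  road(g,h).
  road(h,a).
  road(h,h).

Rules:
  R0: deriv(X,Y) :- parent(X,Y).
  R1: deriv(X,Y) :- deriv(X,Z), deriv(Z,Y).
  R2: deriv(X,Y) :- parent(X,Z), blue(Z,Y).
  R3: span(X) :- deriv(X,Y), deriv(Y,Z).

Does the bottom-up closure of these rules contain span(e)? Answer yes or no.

round 1: derive deriv(a,b) via R0 from parent(a,b)
round 1: derive deriv(d,d) via R0 from parent(d,d)
round 1: derive deriv(d,h) via R0 from parent(d,h)
round 1: derive deriv(g,e) via R0 from parent(g,e)
round 1: derive deriv(h,a) via R0 from parent(h,a)
round 1: derive deriv(a,d) via R2 from parent(a,b), blue(b,d)
round 1: derive deriv(a,e) via R2 from parent(a,b), blue(b,e)
round 1: derive deriv(a,g) via R2 from parent(a,b), blue(b,g)
round 1: derive deriv(a,h) via R2 from parent(a,b), blue(b,h)
round 1: derive deriv(d,a) via R2 from parent(d,h), blue(h,a)
round 1: derive deriv(h,h) via R2 from parent(h,a), blue(a,h)
round 2: derive deriv(a,a) via R1 from deriv(a,d), deriv(d,a)
round 2: derive deriv(d,b) via R1 from deriv(d,a), deriv(a,b)
round 2: derive deriv(d,e) via R1 from deriv(d,a), deriv(a,e)
round 2: derive deriv(d,g) via R1 from deriv(d,a), deriv(a,g)
round 2: derive deriv(h,b) via R1 from deriv(h,a), deriv(a,b)
round 2: derive deriv(h,d) via R1 from deriv(h,a), deriv(a,d)
round 2: derive deriv(h,e) via R1 from deriv(h,a), deriv(a,e)
round 2: derive deriv(h,g) via R1 from deriv(h,a), deriv(a,g)
round 2: derive span(a) via R3 from deriv(a,d), deriv(d,a)
round 2: derive span(d) via R3 from deriv(d,a), deriv(a,b)
round 2: derive span(h) via R3 from deriv(h,a), deriv(a,b)

no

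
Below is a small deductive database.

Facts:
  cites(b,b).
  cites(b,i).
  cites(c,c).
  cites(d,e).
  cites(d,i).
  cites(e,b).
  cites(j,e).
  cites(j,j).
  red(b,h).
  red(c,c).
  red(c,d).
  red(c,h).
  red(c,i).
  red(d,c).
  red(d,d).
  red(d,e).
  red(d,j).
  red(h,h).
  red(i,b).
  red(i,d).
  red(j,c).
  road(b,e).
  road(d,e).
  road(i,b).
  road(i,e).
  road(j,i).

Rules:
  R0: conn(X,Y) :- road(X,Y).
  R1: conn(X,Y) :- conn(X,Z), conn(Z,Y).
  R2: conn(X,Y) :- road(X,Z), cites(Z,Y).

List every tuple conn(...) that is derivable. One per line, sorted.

conn(b,b)
conn(b,e)
conn(d,b)
conn(d,e)
conn(i,b)
conn(i,e)
conn(i,i)
conn(j,b)
conn(j,e)
conn(j,i)

round 1: derive conn(b,e) via R0 from road(b,e)
round 1: derive conn(d,e) via R0 from road(d,e)
round 1: derive conn(i,b) via R0 from road(i,b)
round 1: derive conn(i,e) via R0 from road(i,e)
round 1: derive conn(j,i) via R0 from road(j,i)
round 1: derive conn(b,b) via R2 from road(b,e), cites(e,b)
round 1: derive conn(d,b) via R2 from road(d,e), cites(e,b)
round 1: derive conn(i,i) via R2 from road(i,b), cites(b,i)
round 2: derive conn(j,b) via R1 from conn(j,i), conn(i,b)
round 2: derive conn(j,e) via R1 from conn(j,i), conn(i,e)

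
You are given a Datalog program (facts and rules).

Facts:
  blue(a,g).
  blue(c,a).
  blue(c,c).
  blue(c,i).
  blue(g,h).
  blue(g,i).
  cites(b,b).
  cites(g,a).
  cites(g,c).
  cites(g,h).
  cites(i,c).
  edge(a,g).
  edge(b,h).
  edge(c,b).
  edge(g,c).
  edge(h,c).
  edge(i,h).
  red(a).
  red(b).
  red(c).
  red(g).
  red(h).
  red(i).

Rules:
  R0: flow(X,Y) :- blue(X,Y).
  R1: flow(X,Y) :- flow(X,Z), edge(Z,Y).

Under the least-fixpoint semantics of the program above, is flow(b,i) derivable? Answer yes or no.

no

round 1: derive flow(a,g) via R0 from blue(a,g)
round 1: derive flow(c,a) via R0 from blue(c,a)
round 1: derive flow(c,c) via R0 from blue(c,c)
round 1: derive flow(c,i) via R0 from blue(c,i)
round 1: derive flow(g,h) via R0 from blue(g,h)
round 1: derive flow(g,i) via R0 from blue(g,i)
round 2: derive flow(a,c) via R1 from flow(a,g), edge(g,c)
round 2: derive flow(c,b) via R1 from flow(c,c), edge(c,b)
round 2: derive flow(c,g) via R1 from flow(c,a), edge(a,g)
round 2: derive flow(c,h) via R1 from flow(c,i), edge(i,h)
round 2: derive flow(g,c) via R1 from flow(g,h), edge(h,c)
round 3: derive flow(a,b) via R1 from flow(a,c), edge(c,b)
round 3: derive flow(g,b) via R1 from flow(g,c), edge(c,b)
round 4: derive flow(a,h) via R1 from flow(a,b), edge(b,h)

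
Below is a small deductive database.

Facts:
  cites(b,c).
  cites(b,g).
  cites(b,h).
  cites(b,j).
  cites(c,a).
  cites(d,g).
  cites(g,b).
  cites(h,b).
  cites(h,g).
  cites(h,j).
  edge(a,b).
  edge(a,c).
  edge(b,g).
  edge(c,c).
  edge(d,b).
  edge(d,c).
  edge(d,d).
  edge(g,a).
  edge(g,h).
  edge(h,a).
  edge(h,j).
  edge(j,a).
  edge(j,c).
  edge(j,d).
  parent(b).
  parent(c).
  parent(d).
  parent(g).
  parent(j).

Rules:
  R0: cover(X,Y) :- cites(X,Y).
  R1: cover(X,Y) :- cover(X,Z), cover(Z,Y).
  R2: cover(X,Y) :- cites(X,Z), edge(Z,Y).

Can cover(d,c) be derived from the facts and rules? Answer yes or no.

yes

round 1: derive cover(b,c) via R0 from cites(b,c)
round 1: derive cover(b,g) via R0 from cites(b,g)
round 1: derive cover(b,h) via R0 from cites(b,h)
round 1: derive cover(b,j) via R0 from cites(b,j)
round 1: derive cover(c,a) via R0 from cites(c,a)
round 1: derive cover(d,g) via R0 from cites(d,g)
round 1: derive cover(g,b) via R0 from cites(g,b)
round 1: derive cover(h,b) via R0 from cites(h,b)
round 1: derive cover(h,g) via R0 from cites(h,g)
round 1: derive cover(h,j) via R0 from cites(h,j)
round 1: derive cover(b,a) via R2 from cites(b,g), edge(g,a)
round 1: derive cover(b,d) via R2 from cites(b,j), edge(j,d)
round 1: derive cover(c,b) via R2 from cites(c,a), edge(a,b)
round 1: derive cover(c,c) via R2 from cites(c,a), edge(a,c)
round 1: derive cover(d,a) via R2 from cites(d,g), edge(g,a)
round 1: derive cover(d,h) via R2 from cites(d,g), edge(g,h)
round 1: derive cover(g,g) via R2 from cites(g,b), edge(b,g)
round 1: derive cover(h,a) via R2 from cites(h,g), edge(g,a)
round 1: derive cover(h,c) via R2 from cites(h,j), edge(j,c)
round 1: derive cover(h,d) via R2 from cites(h,j), edge(j,d)
round 1: derive cover(h,h) via R2 from cites(h,g), edge(g,h)
round 2: derive cover(b,b) via R1 from cover(b,c), cover(c,b)
round 2: derive cover(c,d) via R1 from cover(c,b), cover(b,d)
round 2: derive cover(c,g) via R1 from cover(c,b), cover(b,g)
round 2: derive cover(c,h) via R1 from cover(c,b), cover(b,h)
round 2: derive cover(c,j) via R1 from cover(c,b), cover(b,j)
round 2: derive cover(d,b) via R1 from cover(d,g), cover(g,b)
round 2: derive cover(d,c) via R1 from cover(d,h), cover(h,c)
round 2: derive cover(d,d) via R1 from cover(d,h), cover(h,d)
round 2: derive cover(d,j) via R1 from cover(d,h), cover(h,j)
round 2: derive cover(g,a) via R1 from cover(g,b), cover(b,a)
round 2: derive cover(g,c) via R1 from cover(g,b), cover(b,c)
round 2: derive cover(g,d) via R1 from cover(g,b), cover(b,d)
round 2: derive cover(g,h) via R1 from cover(g,b), cover(b,h)
round 2: derive cover(g,j) via R1 from cover(g,b), cover(b,j)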